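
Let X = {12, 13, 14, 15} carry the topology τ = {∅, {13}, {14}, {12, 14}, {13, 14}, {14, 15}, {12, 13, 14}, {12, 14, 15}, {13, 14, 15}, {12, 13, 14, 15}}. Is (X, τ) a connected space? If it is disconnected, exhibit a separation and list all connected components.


(X, τ) is disconnected; components = [{13}, {12, 14, 15}].

Find clopen sets (U ∈ τ with X ∖ U ∈ τ):
  U = ∅, X ∖ U = {12, 13, 14, 15} — both open, so U is clopen.
  U = {13}, X ∖ U = {12, 14, 15} — both open, so U is clopen.
  U = {12, 14, 15}, X ∖ U = {13} — both open, so U is clopen.
  U = {12, 13, 14, 15}, X ∖ U = ∅ — both open, so U is clopen.
Nontrivial clopen(s) exist: e.g. {12, 14, 15}. So (X, τ) is disconnected.
Compute connected components by grouping points that agree on all clopens:
  component: {13}
  component: {12, 14, 15}


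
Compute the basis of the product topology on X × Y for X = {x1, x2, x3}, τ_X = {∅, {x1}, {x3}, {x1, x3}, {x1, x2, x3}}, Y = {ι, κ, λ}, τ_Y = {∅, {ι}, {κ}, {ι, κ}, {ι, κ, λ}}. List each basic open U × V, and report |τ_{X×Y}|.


Basis B = {∅ × ∅, {x1} × {ι}, {x1} × {κ}, {x3} × {ι}, {x3} × {κ}, {x1} × {ι, κ}, {x1, x3} × {ι}, {x1, x3} × {κ}, {x3} × {ι, κ}, {x1} × {ι, κ, λ}, {x1, x2, x3} × {ι}, {x1, x2, x3} × {κ}, {x3} × {ι, κ, λ}, {x1, x3} × {ι, κ}, {x1, x3} × {ι, κ, λ}, {x1, x2, x3} × {ι, κ}, {x1, x2, x3} × {ι, κ, λ}}; |τ_{X×Y}| = 48.

Enumerate products U × V with U ∈ τ_X, V ∈ τ_Y (deduplicated):
  ∅ × ∅ = {} (∅)
  {x1} × {ι} = {(x1,ι)}
  {x1} × {κ} = {(x1,κ)}
  {x3} × {ι} = {(x3,ι)}
  {x3} × {κ} = {(x3,κ)}
  {x1} × {ι, κ} = {(x1,ι), (x1,κ)}
  {x1, x3} × {ι} = {(x1,ι), (x3,ι)}
  {x1, x3} × {κ} = {(x1,κ), (x3,κ)}
  {x3} × {ι, κ} = {(x3,ι), (x3,κ)}
  {x1} × {ι, κ, λ} = {(x1,ι), (x1,κ), (x1,λ)}
  {x1, x2, x3} × {ι} = {(x1,ι), (x2,ι), (x3,ι)}
  {x1, x2, x3} × {κ} = {(x1,κ), (x2,κ), (x3,κ)}
  {x3} × {ι, κ, λ} = {(x3,ι), (x3,κ), (x3,λ)}
  {x1, x3} × {ι, κ} = {(x1,ι), (x1,κ), (x3,ι), (x3,κ)}
  {x1, x3} × {ι, κ, λ} = {(x1,ι), (x1,κ), (x1,λ), (x3,ι), (x3,κ), (x3,λ)}
  {x1, x2, x3} × {ι, κ} = {(x1,ι), (x1,κ), (x2,ι), (x2,κ), (x3,ι), (x3,κ)}
  {x1, x2, x3} × {ι, κ, λ} = {(x1,ι), (x1,κ), (x1,λ), (x2,ι), (x2,κ), (x2,λ), (x3,ι), (x3,κ), (x3,λ)}
These 17 distinct sets form the basis B.
Close under arbitrary unions to get τ_{X×Y}; counting gives |τ_{X×Y}| = 48.


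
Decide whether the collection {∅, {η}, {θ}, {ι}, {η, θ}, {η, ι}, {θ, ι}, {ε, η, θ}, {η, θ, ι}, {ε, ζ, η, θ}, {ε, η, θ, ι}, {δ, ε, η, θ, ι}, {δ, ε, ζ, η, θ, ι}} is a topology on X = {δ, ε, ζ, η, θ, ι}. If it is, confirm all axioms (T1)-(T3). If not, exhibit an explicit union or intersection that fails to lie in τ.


τ is NOT a topology on X.

Axiom (T1): ∅ ∈ τ? Yes; X ∈ τ? Yes.
Axiom (T2/T3): check pairwise unions and intersections of members of τ.
Counterexample for (T2): {ι} ∪ {ε, ζ, η, θ} = {ε, ζ, η, θ, ι} ∉ τ. Therefore τ is NOT a topology.


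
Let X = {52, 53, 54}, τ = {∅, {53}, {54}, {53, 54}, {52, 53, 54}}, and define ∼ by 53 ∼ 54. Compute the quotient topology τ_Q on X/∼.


X/∼ = {[52], [53=54]}; |τ_Q| = 3.

Equivalence classes: [52], [53=54].
Quotient map π: X → X/∼ sends 52 ↦ [52], 53 ↦ [53=54], 54 ↦ [53=54].
For each subset V ⊆ X/∼, compute π^{-1}(V) ⊆ X and check whether π^{-1}(V) ∈ τ. V is open in τ_Q iff π^{-1}(V) ∈ τ.
  V = {}: π^{-1}(V) = ∅ ∈ τ ✓.
  V = {[52]}: π^{-1}(V) = {52} ∉ τ ✗.
  V = {[53=54]}: π^{-1}(V) = {53, 54} ∈ τ ✓.
  V = {[52], [53=54]}: π^{-1}(V) = {52, 53, 54} ∈ τ ✓.
Open sets in the quotient: τ_Q = {{}, {[53=54]}, {[52], [53=54]}} (3 elements).


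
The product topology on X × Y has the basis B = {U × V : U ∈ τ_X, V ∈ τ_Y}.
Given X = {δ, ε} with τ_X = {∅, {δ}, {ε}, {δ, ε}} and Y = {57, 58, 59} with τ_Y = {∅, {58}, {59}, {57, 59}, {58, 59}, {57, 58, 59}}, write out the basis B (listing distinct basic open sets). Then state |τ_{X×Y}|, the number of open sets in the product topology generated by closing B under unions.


Basis B = {∅ × ∅, {δ} × {58}, {δ} × {59}, {ε} × {58}, {ε} × {59}, {δ} × {57, 59}, {δ} × {58, 59}, {δ, ε} × {58}, {δ, ε} × {59}, {ε} × {57, 59}, {ε} × {58, 59}, {δ} × {57, 58, 59}, {ε} × {57, 58, 59}, {δ, ε} × {57, 59}, {δ, ε} × {58, 59}, {δ, ε} × {57, 58, 59}}; |τ_{X×Y}| = 36.

Enumerate products U × V with U ∈ τ_X, V ∈ τ_Y (deduplicated):
  ∅ × ∅ = {} (∅)
  {δ} × {58} = {(δ,58)}
  {δ} × {59} = {(δ,59)}
  {ε} × {58} = {(ε,58)}
  {ε} × {59} = {(ε,59)}
  {δ} × {57, 59} = {(δ,57), (δ,59)}
  {δ} × {58, 59} = {(δ,58), (δ,59)}
  {δ, ε} × {58} = {(δ,58), (ε,58)}
  {δ, ε} × {59} = {(δ,59), (ε,59)}
  {ε} × {57, 59} = {(ε,57), (ε,59)}
  {ε} × {58, 59} = {(ε,58), (ε,59)}
  {δ} × {57, 58, 59} = {(δ,57), (δ,58), (δ,59)}
  {ε} × {57, 58, 59} = {(ε,57), (ε,58), (ε,59)}
  {δ, ε} × {57, 59} = {(δ,57), (δ,59), (ε,57), (ε,59)}
  {δ, ε} × {58, 59} = {(δ,58), (δ,59), (ε,58), (ε,59)}
  {δ, ε} × {57, 58, 59} = {(δ,57), (δ,58), (δ,59), (ε,57), (ε,58), (ε,59)}
These 16 distinct sets form the basis B.
Close under arbitrary unions to get τ_{X×Y}; counting gives |τ_{X×Y}| = 36.


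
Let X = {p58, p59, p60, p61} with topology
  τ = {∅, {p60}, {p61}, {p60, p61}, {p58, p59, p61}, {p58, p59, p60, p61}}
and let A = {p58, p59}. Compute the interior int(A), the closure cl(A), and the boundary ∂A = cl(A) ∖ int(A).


int(A) = ∅, cl(A) = {p58, p59}, ∂A = {p58, p59}.

Closed sets in (X, τ) are complements of opens:
  closed(X, τ) = {∅, {p60}, {p58, p59}, {p58, p59, p60}, {p58, p59, p61}, {p58, p59, p60, p61}}.
int(A) = ⋃ {U ∈ τ : U ⊆ A}. Opens contained in A: ∅.
Taking the union of these: int(A) = ∅.
cl(A) = ⋂ {C closed : A ⊆ C}. Closed sets containing A: {p58, p59}, {p58, p59, p60}, {p58, p59, p61}, {p58, p59, p60, p61}.
Intersecting these: cl(A) = {p58, p59}.
∂A = cl(A) ∖ int(A) = {p58, p59} ∖ ∅ = {p58, p59}.


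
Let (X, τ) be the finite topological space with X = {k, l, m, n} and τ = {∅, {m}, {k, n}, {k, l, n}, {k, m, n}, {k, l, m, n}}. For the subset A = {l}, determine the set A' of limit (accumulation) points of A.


A' = ∅

For each x ∈ X, list the open sets U ∈ τ with x ∈ U, then check whether U ∩ (A ∖ {x}) ≠ ∅ for every such U.
  x = k: open {k, n} ∋ x has {k, n} ∩ (A ∖ {k}) = ∅, so x is NOT a limit point.
  x = l: open {k, l, n} ∋ x has {k, l, n} ∩ (A ∖ {l}) = ∅, so x is NOT a limit point.
  x = m: open {m} ∋ x has {m} ∩ (A ∖ {m}) = ∅, so x is NOT a limit point.
  x = n: open {k, n} ∋ x has {k, n} ∩ (A ∖ {n}) = ∅, so x is NOT a limit point.
Collecting: A' = ∅.


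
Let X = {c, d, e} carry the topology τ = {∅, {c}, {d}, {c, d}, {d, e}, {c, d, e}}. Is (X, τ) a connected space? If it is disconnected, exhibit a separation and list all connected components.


(X, τ) is disconnected; components = [{c}, {d, e}].

Find clopen sets (U ∈ τ with X ∖ U ∈ τ):
  U = ∅, X ∖ U = {c, d, e} — both open, so U is clopen.
  U = {c}, X ∖ U = {d, e} — both open, so U is clopen.
  U = {d, e}, X ∖ U = {c} — both open, so U is clopen.
  U = {c, d, e}, X ∖ U = ∅ — both open, so U is clopen.
Nontrivial clopen(s) exist: e.g. {c}. So (X, τ) is disconnected.
Compute connected components by grouping points that agree on all clopens:
  component: {c}
  component: {d, e}


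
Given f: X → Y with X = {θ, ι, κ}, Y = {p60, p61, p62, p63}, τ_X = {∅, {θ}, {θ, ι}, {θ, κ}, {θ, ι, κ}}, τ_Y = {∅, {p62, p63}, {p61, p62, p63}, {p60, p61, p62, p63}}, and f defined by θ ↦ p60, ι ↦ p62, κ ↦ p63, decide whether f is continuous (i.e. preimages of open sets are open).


f is NOT continuous.

Compute f^{-1}(U) for each U ∈ τ_Y:
  U = ∅: f^{-1}(U) = ∅ ∈ τ_X ✓.
  U = {p62, p63}: f^{-1}(U) = {ι, κ} ∉ τ_X ✗.
  U = {p61, p62, p63}: f^{-1}(U) = {ι, κ} ∉ τ_X ✗.
  U = {p60, p61, p62, p63}: f^{-1}(U) = {θ, ι, κ} ∈ τ_X ✓.
Found U = {p62, p63} with f^{-1}(U) = {ι, κ} not in τ_X. Therefore f is NOT continuous.


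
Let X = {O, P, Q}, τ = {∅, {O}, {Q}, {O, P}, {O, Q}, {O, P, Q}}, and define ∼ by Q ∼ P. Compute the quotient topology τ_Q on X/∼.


X/∼ = {[O], [P=Q]}; |τ_Q| = 3.

Equivalence classes: [O], [P=Q].
Quotient map π: X → X/∼ sends O ↦ [O], P ↦ [P=Q], Q ↦ [P=Q].
For each subset V ⊆ X/∼, compute π^{-1}(V) ⊆ X and check whether π^{-1}(V) ∈ τ. V is open in τ_Q iff π^{-1}(V) ∈ τ.
  V = {}: π^{-1}(V) = ∅ ∈ τ ✓.
  V = {[O]}: π^{-1}(V) = {O} ∈ τ ✓.
  V = {[P=Q]}: π^{-1}(V) = {P, Q} ∉ τ ✗.
  V = {[O], [P=Q]}: π^{-1}(V) = {O, P, Q} ∈ τ ✓.
Open sets in the quotient: τ_Q = {{}, {[O]}, {[O], [P=Q]}} (3 elements).


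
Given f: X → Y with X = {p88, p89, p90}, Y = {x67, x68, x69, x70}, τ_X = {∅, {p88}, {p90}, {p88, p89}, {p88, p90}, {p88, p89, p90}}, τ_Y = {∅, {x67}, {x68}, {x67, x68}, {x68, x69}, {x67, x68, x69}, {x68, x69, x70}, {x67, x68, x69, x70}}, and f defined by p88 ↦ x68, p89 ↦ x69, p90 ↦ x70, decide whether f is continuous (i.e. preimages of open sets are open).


f IS continuous.

Compute f^{-1}(U) for each U ∈ τ_Y:
  U = ∅: f^{-1}(U) = ∅ ∈ τ_X ✓.
  U = {x67}: f^{-1}(U) = ∅ ∈ τ_X ✓.
  U = {x68}: f^{-1}(U) = {p88} ∈ τ_X ✓.
  U = {x67, x68}: f^{-1}(U) = {p88} ∈ τ_X ✓.
  U = {x68, x69}: f^{-1}(U) = {p88, p89} ∈ τ_X ✓.
  U = {x67, x68, x69}: f^{-1}(U) = {p88, p89} ∈ τ_X ✓.
  U = {x68, x69, x70}: f^{-1}(U) = {p88, p89, p90} ∈ τ_X ✓.
  U = {x67, x68, x69, x70}: f^{-1}(U) = {p88, p89, p90} ∈ τ_X ✓.
Every preimage lies in τ_X, so f IS continuous.


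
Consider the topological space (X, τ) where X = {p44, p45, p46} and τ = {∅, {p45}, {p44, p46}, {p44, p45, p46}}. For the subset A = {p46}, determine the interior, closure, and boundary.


int(A) = ∅, cl(A) = {p44, p46}, ∂A = {p44, p46}.

Closed sets in (X, τ) are complements of opens:
  closed(X, τ) = {∅, {p45}, {p44, p46}, {p44, p45, p46}}.
int(A) = ⋃ {U ∈ τ : U ⊆ A}. Opens contained in A: ∅.
Taking the union of these: int(A) = ∅.
cl(A) = ⋂ {C closed : A ⊆ C}. Closed sets containing A: {p44, p46}, {p44, p45, p46}.
Intersecting these: cl(A) = {p44, p46}.
∂A = cl(A) ∖ int(A) = {p44, p46} ∖ ∅ = {p44, p46}.


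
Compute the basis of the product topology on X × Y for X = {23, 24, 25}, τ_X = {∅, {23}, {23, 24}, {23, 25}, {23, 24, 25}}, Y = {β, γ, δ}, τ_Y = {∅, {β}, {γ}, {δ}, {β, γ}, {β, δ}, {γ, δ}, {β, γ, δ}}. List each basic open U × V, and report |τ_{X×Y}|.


Basis B = {∅ × ∅, {23} × {β}, {23} × {γ}, {23} × {δ}, {23} × {β, γ}, {23} × {β, δ}, {23, 24} × {β}, {23, 25} × {β}, {23} × {γ, δ}, {23, 24} × {γ}, {23, 25} × {γ}, {23, 24} × {δ}, {23, 25} × {δ}, {23} × {β, γ, δ}, {23, 24, 25} × {β}, {23, 24, 25} × {γ}, {23, 24, 25} × {δ}, {23, 24} × {β, γ}, {23, 25} × {β, γ}, {23, 24} × {β, δ}, {23, 25} × {β, δ}, {23, 24} × {γ, δ}, {23, 25} × {γ, δ}, {23, 24} × {β, γ, δ}, {23, 25} × {β, γ, δ}, {23, 24, 25} × {β, γ}, {23, 24, 25} × {β, δ}, {23, 24, 25} × {γ, δ}, {23, 24, 25} × {β, γ, δ}}; |τ_{X×Y}| = 125.

Enumerate products U × V with U ∈ τ_X, V ∈ τ_Y (deduplicated):
  ∅ × ∅ = {} (∅)
  {23} × {β} = {(23,β)}
  {23} × {γ} = {(23,γ)}
  {23} × {δ} = {(23,δ)}
  {23} × {β, γ} = {(23,β), (23,γ)}
  {23} × {β, δ} = {(23,β), (23,δ)}
  {23, 24} × {β} = {(23,β), (24,β)}
  {23, 25} × {β} = {(23,β), (25,β)}
  {23} × {γ, δ} = {(23,γ), (23,δ)}
  {23, 24} × {γ} = {(23,γ), (24,γ)}
  {23, 25} × {γ} = {(23,γ), (25,γ)}
  {23, 24} × {δ} = {(23,δ), (24,δ)}
  {23, 25} × {δ} = {(23,δ), (25,δ)}
  {23} × {β, γ, δ} = {(23,β), (23,γ), (23,δ)}
  {23, 24, 25} × {β} = {(23,β), (24,β), (25,β)}
  {23, 24, 25} × {γ} = {(23,γ), (24,γ), (25,γ)}
  {23, 24, 25} × {δ} = {(23,δ), (24,δ), (25,δ)}
  {23, 24} × {β, γ} = {(23,β), (23,γ), (24,β), (24,γ)}
  {23, 25} × {β, γ} = {(23,β), (23,γ), (25,β), (25,γ)}
  {23, 24} × {β, δ} = {(23,β), (23,δ), (24,β), (24,δ)}
  {23, 25} × {β, δ} = {(23,β), (23,δ), (25,β), (25,δ)}
  {23, 24} × {γ, δ} = {(23,γ), (23,δ), (24,γ), (24,δ)}
  {23, 25} × {γ, δ} = {(23,γ), (23,δ), (25,γ), (25,δ)}
  {23, 24} × {β, γ, δ} = {(23,β), (23,γ), (23,δ), (24,β), (24,γ), (24,δ)}
  {23, 25} × {β, γ, δ} = {(23,β), (23,γ), (23,δ), (25,β), (25,γ), (25,δ)}
  {23, 24, 25} × {β, γ} = {(23,β), (23,γ), (24,β), (24,γ), (25,β), (25,γ)}
  {23, 24, 25} × {β, δ} = {(23,β), (23,δ), (24,β), (24,δ), (25,β), (25,δ)}
  {23, 24, 25} × {γ, δ} = {(23,γ), (23,δ), (24,γ), (24,δ), (25,γ), (25,δ)}
  {23, 24, 25} × {β, γ, δ} = {(23,β), (23,γ), (23,δ), (24,β), (24,γ), (24,δ), (25,β), (25,γ), (25,δ)}
These 29 distinct sets form the basis B.
Close under arbitrary unions to get τ_{X×Y}; counting gives |τ_{X×Y}| = 125.


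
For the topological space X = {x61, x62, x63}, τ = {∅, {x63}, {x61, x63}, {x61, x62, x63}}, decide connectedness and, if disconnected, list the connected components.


(X, τ) is connected.

Find clopen sets (U ∈ τ with X ∖ U ∈ τ):
  U = ∅, X ∖ U = {x61, x62, x63} — both open, so U is clopen.
  U = {x61, x62, x63}, X ∖ U = ∅ — both open, so U is clopen.
Only trivial clopens (∅ and X) exist, so (X, τ) is connected.
Compute connected components by grouping points that agree on all clopens:
  component: {x61, x62, x63}


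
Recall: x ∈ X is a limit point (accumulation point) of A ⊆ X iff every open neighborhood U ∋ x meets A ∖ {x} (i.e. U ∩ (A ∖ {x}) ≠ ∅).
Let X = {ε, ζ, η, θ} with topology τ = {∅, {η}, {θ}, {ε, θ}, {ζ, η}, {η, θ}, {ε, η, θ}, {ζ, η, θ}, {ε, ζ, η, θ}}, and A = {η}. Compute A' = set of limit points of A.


A' = {ζ}

For each x ∈ X, list the open sets U ∈ τ with x ∈ U, then check whether U ∩ (A ∖ {x}) ≠ ∅ for every such U.
  x = ε: open {ε, θ} ∋ x has {ε, θ} ∩ (A ∖ {ε}) = ∅, so x is NOT a limit point.
  x = ζ: opens ∋ x are {ζ, η}, {ζ, η, θ}, {ε, ζ, η, θ}; each meets A ∖ {ζ}, so x IS a limit point.
  x = η: open {η} ∋ x has {η} ∩ (A ∖ {η}) = ∅, so x is NOT a limit point.
  x = θ: open {θ} ∋ x has {θ} ∩ (A ∖ {θ}) = ∅, so x is NOT a limit point.
Collecting: A' = {ζ}.


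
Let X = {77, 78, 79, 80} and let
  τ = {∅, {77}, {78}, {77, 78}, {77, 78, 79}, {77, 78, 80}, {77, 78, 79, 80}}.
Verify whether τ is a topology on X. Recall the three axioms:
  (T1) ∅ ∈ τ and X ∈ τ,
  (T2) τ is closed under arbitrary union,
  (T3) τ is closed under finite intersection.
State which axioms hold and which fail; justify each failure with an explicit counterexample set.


τ IS a topology on X.

Axiom (T1): ∅ ∈ τ? Yes; X ∈ τ? Yes.
Axiom (T2/T3): check pairwise unions and intersections of members of τ.
All pairwise intersections and unions checked — each lies in τ. Therefore τ satisfies (T1), (T2), (T3): it IS a topology on X.


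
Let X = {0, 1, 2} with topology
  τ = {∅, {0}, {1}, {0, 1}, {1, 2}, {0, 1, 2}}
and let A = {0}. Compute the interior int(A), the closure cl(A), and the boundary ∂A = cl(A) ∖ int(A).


int(A) = {0}, cl(A) = {0}, ∂A = ∅.

Closed sets in (X, τ) are complements of opens:
  closed(X, τ) = {∅, {0}, {2}, {0, 2}, {1, 2}, {0, 1, 2}}.
int(A) = ⋃ {U ∈ τ : U ⊆ A}. Opens contained in A: ∅, {0}.
Taking the union of these: int(A) = {0}.
cl(A) = ⋂ {C closed : A ⊆ C}. Closed sets containing A: {0}, {0, 2}, {0, 1, 2}.
Intersecting these: cl(A) = {0}.
∂A = cl(A) ∖ int(A) = {0} ∖ {0} = ∅.


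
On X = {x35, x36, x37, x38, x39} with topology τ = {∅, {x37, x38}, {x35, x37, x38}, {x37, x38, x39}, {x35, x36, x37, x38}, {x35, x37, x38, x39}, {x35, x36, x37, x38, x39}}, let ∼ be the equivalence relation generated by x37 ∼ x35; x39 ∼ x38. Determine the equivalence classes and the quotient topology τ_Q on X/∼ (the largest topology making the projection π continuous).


X/∼ = {[x35=x37], [x36], [x38=x39]}; |τ_Q| = 3.

Equivalence classes: [x35=x37], [x36], [x38=x39].
Quotient map π: X → X/∼ sends x35 ↦ [x35=x37], x36 ↦ [x36], x37 ↦ [x35=x37], x38 ↦ [x38=x39], x39 ↦ [x38=x39].
For each subset V ⊆ X/∼, compute π^{-1}(V) ⊆ X and check whether π^{-1}(V) ∈ τ. V is open in τ_Q iff π^{-1}(V) ∈ τ.
  V = {}: π^{-1}(V) = ∅ ∈ τ ✓.
  V = {[x35=x37]}: π^{-1}(V) = {x35, x37} ∉ τ ✗.
  V = {[x36]}: π^{-1}(V) = {x36} ∉ τ ✗.
  V = {[x35=x37], [x36]}: π^{-1}(V) = {x35, x36, x37} ∉ τ ✗.
  V = {[x38=x39]}: π^{-1}(V) = {x38, x39} ∉ τ ✗.
  V = {[x35=x37], [x38=x39]}: π^{-1}(V) = {x35, x37, x38, x39} ∈ τ ✓.
  V = {[x36], [x38=x39]}: π^{-1}(V) = {x36, x38, x39} ∉ τ ✗.
  V = {[x35=x37], [x36], [x38=x39]}: π^{-1}(V) = {x35, x36, x37, x38, x39} ∈ τ ✓.
Open sets in the quotient: τ_Q = {{}, {[x35=x37], [x38=x39]}, {[x35=x37], [x36], [x38=x39]}} (3 elements).


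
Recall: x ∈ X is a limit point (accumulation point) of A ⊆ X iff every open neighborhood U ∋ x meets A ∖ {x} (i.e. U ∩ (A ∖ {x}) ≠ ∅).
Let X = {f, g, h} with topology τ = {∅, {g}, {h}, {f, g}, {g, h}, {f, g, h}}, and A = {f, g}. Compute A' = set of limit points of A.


A' = {f}

For each x ∈ X, list the open sets U ∈ τ with x ∈ U, then check whether U ∩ (A ∖ {x}) ≠ ∅ for every such U.
  x = f: opens ∋ x are {f, g}, {f, g, h}; each meets A ∖ {f}, so x IS a limit point.
  x = g: open {g} ∋ x has {g} ∩ (A ∖ {g}) = ∅, so x is NOT a limit point.
  x = h: open {h} ∋ x has {h} ∩ (A ∖ {h}) = ∅, so x is NOT a limit point.
Collecting: A' = {f}.


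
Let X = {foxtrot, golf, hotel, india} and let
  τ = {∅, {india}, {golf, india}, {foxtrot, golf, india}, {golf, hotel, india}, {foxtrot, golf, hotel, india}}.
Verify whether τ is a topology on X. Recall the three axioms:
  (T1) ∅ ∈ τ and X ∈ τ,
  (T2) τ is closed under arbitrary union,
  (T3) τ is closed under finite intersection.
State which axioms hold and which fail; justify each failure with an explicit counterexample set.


τ IS a topology on X.

Axiom (T1): ∅ ∈ τ? Yes; X ∈ τ? Yes.
Axiom (T2/T3): check pairwise unions and intersections of members of τ.
All pairwise intersections and unions checked — each lies in τ. Therefore τ satisfies (T1), (T2), (T3): it IS a topology on X.


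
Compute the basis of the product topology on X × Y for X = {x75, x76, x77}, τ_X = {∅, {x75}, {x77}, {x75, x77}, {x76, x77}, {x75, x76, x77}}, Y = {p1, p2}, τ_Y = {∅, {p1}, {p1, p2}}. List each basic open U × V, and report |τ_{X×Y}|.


Basis B = {∅ × ∅, {x75} × {p1}, {x77} × {p1}, {x75} × {p1, p2}, {x75, x77} × {p1}, {x76, x77} × {p1}, {x77} × {p1, p2}, {x75, x76, x77} × {p1}, {x75, x77} × {p1, p2}, {x76, x77} × {p1, p2}, {x75, x76, x77} × {p1, p2}}; |τ_{X×Y}| = 18.

Enumerate products U × V with U ∈ τ_X, V ∈ τ_Y (deduplicated):
  ∅ × ∅ = {} (∅)
  {x75} × {p1} = {(x75,p1)}
  {x77} × {p1} = {(x77,p1)}
  {x75} × {p1, p2} = {(x75,p1), (x75,p2)}
  {x75, x77} × {p1} = {(x75,p1), (x77,p1)}
  {x76, x77} × {p1} = {(x76,p1), (x77,p1)}
  {x77} × {p1, p2} = {(x77,p1), (x77,p2)}
  {x75, x76, x77} × {p1} = {(x75,p1), (x76,p1), (x77,p1)}
  {x75, x77} × {p1, p2} = {(x75,p1), (x75,p2), (x77,p1), (x77,p2)}
  {x76, x77} × {p1, p2} = {(x76,p1), (x76,p2), (x77,p1), (x77,p2)}
  {x75, x76, x77} × {p1, p2} = {(x75,p1), (x75,p2), (x76,p1), (x76,p2), (x77,p1), (x77,p2)}
These 11 distinct sets form the basis B.
Close under arbitrary unions to get τ_{X×Y}; counting gives |τ_{X×Y}| = 18.


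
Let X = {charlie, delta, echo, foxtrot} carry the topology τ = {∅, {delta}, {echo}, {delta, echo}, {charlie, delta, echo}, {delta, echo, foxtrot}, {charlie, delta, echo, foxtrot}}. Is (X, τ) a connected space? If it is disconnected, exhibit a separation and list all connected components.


(X, τ) is connected.

Find clopen sets (U ∈ τ with X ∖ U ∈ τ):
  U = ∅, X ∖ U = {charlie, delta, echo, foxtrot} — both open, so U is clopen.
  U = {charlie, delta, echo, foxtrot}, X ∖ U = ∅ — both open, so U is clopen.
Only trivial clopens (∅ and X) exist, so (X, τ) is connected.
Compute connected components by grouping points that agree on all clopens:
  component: {charlie, delta, echo, foxtrot}


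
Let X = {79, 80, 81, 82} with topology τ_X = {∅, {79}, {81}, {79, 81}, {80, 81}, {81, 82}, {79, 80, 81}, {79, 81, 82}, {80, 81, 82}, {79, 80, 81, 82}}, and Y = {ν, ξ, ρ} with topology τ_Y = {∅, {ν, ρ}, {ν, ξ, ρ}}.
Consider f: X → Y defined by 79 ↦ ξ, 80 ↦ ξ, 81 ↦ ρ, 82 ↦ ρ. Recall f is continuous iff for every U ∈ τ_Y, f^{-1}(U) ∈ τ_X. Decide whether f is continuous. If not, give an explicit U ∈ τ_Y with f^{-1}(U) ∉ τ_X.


f IS continuous.

Compute f^{-1}(U) for each U ∈ τ_Y:
  U = ∅: f^{-1}(U) = ∅ ∈ τ_X ✓.
  U = {ν, ρ}: f^{-1}(U) = {81, 82} ∈ τ_X ✓.
  U = {ν, ξ, ρ}: f^{-1}(U) = {79, 80, 81, 82} ∈ τ_X ✓.
Every preimage lies in τ_X, so f IS continuous.


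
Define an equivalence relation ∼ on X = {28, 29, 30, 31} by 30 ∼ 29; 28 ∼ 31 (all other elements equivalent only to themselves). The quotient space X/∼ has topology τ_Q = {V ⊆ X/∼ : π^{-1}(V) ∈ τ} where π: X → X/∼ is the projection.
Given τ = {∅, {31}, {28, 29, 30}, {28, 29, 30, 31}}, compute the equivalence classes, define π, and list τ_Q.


X/∼ = {[28=31], [29=30]}; |τ_Q| = 2.

Equivalence classes: [28=31], [29=30].
Quotient map π: X → X/∼ sends 28 ↦ [28=31], 29 ↦ [29=30], 30 ↦ [29=30], 31 ↦ [28=31].
For each subset V ⊆ X/∼, compute π^{-1}(V) ⊆ X and check whether π^{-1}(V) ∈ τ. V is open in τ_Q iff π^{-1}(V) ∈ τ.
  V = {}: π^{-1}(V) = ∅ ∈ τ ✓.
  V = {[28=31]}: π^{-1}(V) = {28, 31} ∉ τ ✗.
  V = {[29=30]}: π^{-1}(V) = {29, 30} ∉ τ ✗.
  V = {[28=31], [29=30]}: π^{-1}(V) = {28, 29, 30, 31} ∈ τ ✓.
Open sets in the quotient: τ_Q = {{}, {[28=31], [29=30]}} (2 elements).


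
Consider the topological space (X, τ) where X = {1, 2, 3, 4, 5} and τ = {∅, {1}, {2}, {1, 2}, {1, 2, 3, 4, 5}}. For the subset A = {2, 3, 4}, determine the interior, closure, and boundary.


int(A) = {2}, cl(A) = {2, 3, 4, 5}, ∂A = {3, 4, 5}.

Closed sets in (X, τ) are complements of opens:
  closed(X, τ) = {∅, {3, 4, 5}, {1, 3, 4, 5}, {2, 3, 4, 5}, {1, 2, 3, 4, 5}}.
int(A) = ⋃ {U ∈ τ : U ⊆ A}. Opens contained in A: ∅, {2}.
Taking the union of these: int(A) = {2}.
cl(A) = ⋂ {C closed : A ⊆ C}. Closed sets containing A: {2, 3, 4, 5}, {1, 2, 3, 4, 5}.
Intersecting these: cl(A) = {2, 3, 4, 5}.
∂A = cl(A) ∖ int(A) = {2, 3, 4, 5} ∖ {2} = {3, 4, 5}.


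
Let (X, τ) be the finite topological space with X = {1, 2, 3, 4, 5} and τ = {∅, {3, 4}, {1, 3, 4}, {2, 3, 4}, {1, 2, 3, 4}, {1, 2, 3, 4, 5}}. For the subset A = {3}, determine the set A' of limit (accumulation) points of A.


A' = {1, 2, 4, 5}

For each x ∈ X, list the open sets U ∈ τ with x ∈ U, then check whether U ∩ (A ∖ {x}) ≠ ∅ for every such U.
  x = 1: opens ∋ x are {1, 3, 4}, {1, 2, 3, 4}, {1, 2, 3, 4, 5}; each meets A ∖ {1}, so x IS a limit point.
  x = 2: opens ∋ x are {2, 3, 4}, {1, 2, 3, 4}, {1, 2, 3, 4, 5}; each meets A ∖ {2}, so x IS a limit point.
  x = 3: open {3, 4} ∋ x has {3, 4} ∩ (A ∖ {3}) = ∅, so x is NOT a limit point.
  x = 4: opens ∋ x are {3, 4}, {1, 3, 4}, {2, 3, 4}, {1, 2, 3, 4}, {1, 2, 3, 4, 5}; each meets A ∖ {4}, so x IS a limit point.
  x = 5: opens ∋ x are {1, 2, 3, 4, 5}; each meets A ∖ {5}, so x IS a limit point.
Collecting: A' = {1, 2, 4, 5}.


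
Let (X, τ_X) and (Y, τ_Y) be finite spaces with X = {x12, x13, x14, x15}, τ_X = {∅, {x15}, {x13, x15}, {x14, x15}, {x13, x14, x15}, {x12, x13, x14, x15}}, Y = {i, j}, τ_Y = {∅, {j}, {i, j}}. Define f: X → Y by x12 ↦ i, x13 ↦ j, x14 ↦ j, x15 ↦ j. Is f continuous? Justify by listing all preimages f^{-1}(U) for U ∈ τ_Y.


f IS continuous.

Compute f^{-1}(U) for each U ∈ τ_Y:
  U = ∅: f^{-1}(U) = ∅ ∈ τ_X ✓.
  U = {j}: f^{-1}(U) = {x13, x14, x15} ∈ τ_X ✓.
  U = {i, j}: f^{-1}(U) = {x12, x13, x14, x15} ∈ τ_X ✓.
Every preimage lies in τ_X, so f IS continuous.


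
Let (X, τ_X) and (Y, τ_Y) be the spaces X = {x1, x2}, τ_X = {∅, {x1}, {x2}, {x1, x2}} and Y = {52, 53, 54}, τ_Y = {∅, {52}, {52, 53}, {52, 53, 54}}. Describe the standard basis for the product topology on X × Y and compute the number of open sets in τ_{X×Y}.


Basis B = {∅ × ∅, {x1} × {52}, {x2} × {52}, {x1} × {52, 53}, {x1, x2} × {52}, {x2} × {52, 53}, {x1} × {52, 53, 54}, {x2} × {52, 53, 54}, {x1, x2} × {52, 53}, {x1, x2} × {52, 53, 54}}; |τ_{X×Y}| = 16.

Enumerate products U × V with U ∈ τ_X, V ∈ τ_Y (deduplicated):
  ∅ × ∅ = {} (∅)
  {x1} × {52} = {(x1,52)}
  {x2} × {52} = {(x2,52)}
  {x1} × {52, 53} = {(x1,52), (x1,53)}
  {x1, x2} × {52} = {(x1,52), (x2,52)}
  {x2} × {52, 53} = {(x2,52), (x2,53)}
  {x1} × {52, 53, 54} = {(x1,52), (x1,53), (x1,54)}
  {x2} × {52, 53, 54} = {(x2,52), (x2,53), (x2,54)}
  {x1, x2} × {52, 53} = {(x1,52), (x1,53), (x2,52), (x2,53)}
  {x1, x2} × {52, 53, 54} = {(x1,52), (x1,53), (x1,54), (x2,52), (x2,53), (x2,54)}
These 10 distinct sets form the basis B.
Close under arbitrary unions to get τ_{X×Y}; counting gives |τ_{X×Y}| = 16.


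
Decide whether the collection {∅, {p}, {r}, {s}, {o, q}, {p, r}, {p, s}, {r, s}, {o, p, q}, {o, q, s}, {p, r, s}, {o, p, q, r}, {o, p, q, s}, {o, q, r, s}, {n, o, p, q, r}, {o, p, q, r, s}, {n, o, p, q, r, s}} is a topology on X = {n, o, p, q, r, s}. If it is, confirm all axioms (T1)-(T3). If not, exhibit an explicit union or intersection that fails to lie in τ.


τ is NOT a topology on X.

Axiom (T1): ∅ ∈ τ? Yes; X ∈ τ? Yes.
Axiom (T2/T3): check pairwise unions and intersections of members of τ.
Counterexample for (T2): {r} ∪ {o, q} = {o, q, r} ∉ τ. Therefore τ is NOT a topology.


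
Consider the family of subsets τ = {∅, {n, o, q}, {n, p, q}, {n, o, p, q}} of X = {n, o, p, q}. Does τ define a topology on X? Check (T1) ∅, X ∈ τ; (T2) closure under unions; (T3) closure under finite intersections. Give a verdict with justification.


τ is NOT a topology on X.

Axiom (T1): ∅ ∈ τ? Yes; X ∈ τ? Yes.
Axiom (T2/T3): check pairwise unions and intersections of members of τ.
Counterexample for (T3): {n, o, q} ∩ {n, p, q} = {n, q} ∉ τ. Therefore τ is NOT a topology.


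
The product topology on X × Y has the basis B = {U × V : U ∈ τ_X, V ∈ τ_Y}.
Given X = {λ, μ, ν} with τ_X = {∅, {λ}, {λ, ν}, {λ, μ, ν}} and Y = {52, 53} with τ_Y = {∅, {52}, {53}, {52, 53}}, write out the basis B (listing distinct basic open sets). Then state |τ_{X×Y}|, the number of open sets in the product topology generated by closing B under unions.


Basis B = {∅ × ∅, {λ} × {52}, {λ} × {53}, {λ} × {52, 53}, {λ, ν} × {52}, {λ, ν} × {53}, {λ, μ, ν} × {52}, {λ, μ, ν} × {53}, {λ, ν} × {52, 53}, {λ, μ, ν} × {52, 53}}; |τ_{X×Y}| = 16.

Enumerate products U × V with U ∈ τ_X, V ∈ τ_Y (deduplicated):
  ∅ × ∅ = {} (∅)
  {λ} × {52} = {(λ,52)}
  {λ} × {53} = {(λ,53)}
  {λ} × {52, 53} = {(λ,52), (λ,53)}
  {λ, ν} × {52} = {(λ,52), (ν,52)}
  {λ, ν} × {53} = {(λ,53), (ν,53)}
  {λ, μ, ν} × {52} = {(λ,52), (μ,52), (ν,52)}
  {λ, μ, ν} × {53} = {(λ,53), (μ,53), (ν,53)}
  {λ, ν} × {52, 53} = {(λ,52), (λ,53), (ν,52), (ν,53)}
  {λ, μ, ν} × {52, 53} = {(λ,52), (λ,53), (μ,52), (μ,53), (ν,52), (ν,53)}
These 10 distinct sets form the basis B.
Close under arbitrary unions to get τ_{X×Y}; counting gives |τ_{X×Y}| = 16.


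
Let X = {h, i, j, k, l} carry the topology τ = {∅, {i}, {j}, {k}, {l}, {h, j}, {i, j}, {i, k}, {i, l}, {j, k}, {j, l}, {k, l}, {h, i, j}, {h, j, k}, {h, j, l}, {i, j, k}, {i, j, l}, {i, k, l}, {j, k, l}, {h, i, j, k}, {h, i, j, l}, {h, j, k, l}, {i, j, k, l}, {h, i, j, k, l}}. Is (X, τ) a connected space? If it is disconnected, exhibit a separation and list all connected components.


(X, τ) is disconnected; components = [{i}, {k}, {l}, {h, j}].

Find clopen sets (U ∈ τ with X ∖ U ∈ τ):
  U = ∅, X ∖ U = {h, i, j, k, l} — both open, so U is clopen.
  U = {i}, X ∖ U = {h, j, k, l} — both open, so U is clopen.
  U = {k}, X ∖ U = {h, i, j, l} — both open, so U is clopen.
  U = {l}, X ∖ U = {h, i, j, k} — both open, so U is clopen.
  U = {h, j}, X ∖ U = {i, k, l} — both open, so U is clopen.
  U = {i, k}, X ∖ U = {h, j, l} — both open, so U is clopen.
  U = {i, l}, X ∖ U = {h, j, k} — both open, so U is clopen.
  U = {k, l}, X ∖ U = {h, i, j} — both open, so U is clopen.
  U = {h, i, j}, X ∖ U = {k, l} — both open, so U is clopen.
  U = {h, j, k}, X ∖ U = {i, l} — both open, so U is clopen.
  U = {h, j, l}, X ∖ U = {i, k} — both open, so U is clopen.
  U = {i, k, l}, X ∖ U = {h, j} — both open, so U is clopen.
  U = {h, i, j, k}, X ∖ U = {l} — both open, so U is clopen.
  U = {h, i, j, l}, X ∖ U = {k} — both open, so U is clopen.
  U = {h, j, k, l}, X ∖ U = {i} — both open, so U is clopen.
  U = {h, i, j, k, l}, X ∖ U = ∅ — both open, so U is clopen.
Nontrivial clopen(s) exist: e.g. {k, l}. So (X, τ) is disconnected.
Compute connected components by grouping points that agree on all clopens:
  component: {i}
  component: {k}
  component: {l}
  component: {h, j}


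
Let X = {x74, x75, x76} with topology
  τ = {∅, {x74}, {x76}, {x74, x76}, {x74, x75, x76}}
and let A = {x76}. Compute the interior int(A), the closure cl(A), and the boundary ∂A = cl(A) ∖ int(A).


int(A) = {x76}, cl(A) = {x75, x76}, ∂A = {x75}.

Closed sets in (X, τ) are complements of opens:
  closed(X, τ) = {∅, {x75}, {x74, x75}, {x75, x76}, {x74, x75, x76}}.
int(A) = ⋃ {U ∈ τ : U ⊆ A}. Opens contained in A: ∅, {x76}.
Taking the union of these: int(A) = {x76}.
cl(A) = ⋂ {C closed : A ⊆ C}. Closed sets containing A: {x75, x76}, {x74, x75, x76}.
Intersecting these: cl(A) = {x75, x76}.
∂A = cl(A) ∖ int(A) = {x75, x76} ∖ {x76} = {x75}.


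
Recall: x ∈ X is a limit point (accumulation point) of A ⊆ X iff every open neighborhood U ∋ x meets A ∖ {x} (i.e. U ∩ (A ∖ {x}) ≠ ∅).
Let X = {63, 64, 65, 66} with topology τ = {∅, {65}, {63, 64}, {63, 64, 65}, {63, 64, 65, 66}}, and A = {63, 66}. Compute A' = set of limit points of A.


A' = {64, 66}

For each x ∈ X, list the open sets U ∈ τ with x ∈ U, then check whether U ∩ (A ∖ {x}) ≠ ∅ for every such U.
  x = 63: open {63, 64} ∋ x has {63, 64} ∩ (A ∖ {63}) = ∅, so x is NOT a limit point.
  x = 64: opens ∋ x are {63, 64}, {63, 64, 65}, {63, 64, 65, 66}; each meets A ∖ {64}, so x IS a limit point.
  x = 65: open {65} ∋ x has {65} ∩ (A ∖ {65}) = ∅, so x is NOT a limit point.
  x = 66: opens ∋ x are {63, 64, 65, 66}; each meets A ∖ {66}, so x IS a limit point.
Collecting: A' = {64, 66}.


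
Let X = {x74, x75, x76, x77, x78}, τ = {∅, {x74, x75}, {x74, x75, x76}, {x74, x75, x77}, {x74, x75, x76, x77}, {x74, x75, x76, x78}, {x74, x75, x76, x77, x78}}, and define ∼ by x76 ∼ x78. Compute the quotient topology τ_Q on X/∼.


X/∼ = {[x74], [x75], [x76=x78], [x77]}; |τ_Q| = 5.

Equivalence classes: [x74], [x75], [x76=x78], [x77].
Quotient map π: X → X/∼ sends x74 ↦ [x74], x75 ↦ [x75], x76 ↦ [x76=x78], x77 ↦ [x77], x78 ↦ [x76=x78].
For each subset V ⊆ X/∼, compute π^{-1}(V) ⊆ X and check whether π^{-1}(V) ∈ τ. V is open in τ_Q iff π^{-1}(V) ∈ τ.
  V = {}: π^{-1}(V) = ∅ ∈ τ ✓.
  V = {[x74]}: π^{-1}(V) = {x74} ∉ τ ✗.
  V = {[x75]}: π^{-1}(V) = {x75} ∉ τ ✗.
  V = {[x74], [x75]}: π^{-1}(V) = {x74, x75} ∈ τ ✓.
  V = {[x76=x78]}: π^{-1}(V) = {x76, x78} ∉ τ ✗.
  V = {[x74], [x76=x78]}: π^{-1}(V) = {x74, x76, x78} ∉ τ ✗.
  V = {[x75], [x76=x78]}: π^{-1}(V) = {x75, x76, x78} ∉ τ ✗.
  V = {[x74], [x75], [x76=x78]}: π^{-1}(V) = {x74, x75, x76, x78} ∈ τ ✓.
  V = {[x77]}: π^{-1}(V) = {x77} ∉ τ ✗.
  V = {[x74], [x77]}: π^{-1}(V) = {x74, x77} ∉ τ ✗.
  V = {[x75], [x77]}: π^{-1}(V) = {x75, x77} ∉ τ ✗.
  V = {[x74], [x75], [x77]}: π^{-1}(V) = {x74, x75, x77} ∈ τ ✓.
  V = {[x76=x78], [x77]}: π^{-1}(V) = {x76, x77, x78} ∉ τ ✗.
  V = {[x74], [x76=x78], [x77]}: π^{-1}(V) = {x74, x76, x77, x78} ∉ τ ✗.
  V = {[x75], [x76=x78], [x77]}: π^{-1}(V) = {x75, x76, x77, x78} ∉ τ ✗.
  V = {[x74], [x75], [x76=x78], [x77]}: π^{-1}(V) = {x74, x75, x76, x77, x78} ∈ τ ✓.
Open sets in the quotient: τ_Q = {{}, {[x74], [x75]}, {[x74], [x75], [x76=x78]}, {[x74], [x75], [x77]}, {[x74], [x75], [x76=x78], [x77]}} (5 elements).


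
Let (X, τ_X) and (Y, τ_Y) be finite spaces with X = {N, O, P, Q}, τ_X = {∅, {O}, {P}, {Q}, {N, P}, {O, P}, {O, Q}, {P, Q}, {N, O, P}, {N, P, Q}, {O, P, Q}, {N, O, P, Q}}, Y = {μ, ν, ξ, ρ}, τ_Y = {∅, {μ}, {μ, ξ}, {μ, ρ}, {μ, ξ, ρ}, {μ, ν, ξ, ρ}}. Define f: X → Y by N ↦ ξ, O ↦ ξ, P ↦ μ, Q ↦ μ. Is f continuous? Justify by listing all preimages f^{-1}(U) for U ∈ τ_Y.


f IS continuous.

Compute f^{-1}(U) for each U ∈ τ_Y:
  U = ∅: f^{-1}(U) = ∅ ∈ τ_X ✓.
  U = {μ}: f^{-1}(U) = {P, Q} ∈ τ_X ✓.
  U = {μ, ξ}: f^{-1}(U) = {N, O, P, Q} ∈ τ_X ✓.
  U = {μ, ρ}: f^{-1}(U) = {P, Q} ∈ τ_X ✓.
  U = {μ, ξ, ρ}: f^{-1}(U) = {N, O, P, Q} ∈ τ_X ✓.
  U = {μ, ν, ξ, ρ}: f^{-1}(U) = {N, O, P, Q} ∈ τ_X ✓.
Every preimage lies in τ_X, so f IS continuous.


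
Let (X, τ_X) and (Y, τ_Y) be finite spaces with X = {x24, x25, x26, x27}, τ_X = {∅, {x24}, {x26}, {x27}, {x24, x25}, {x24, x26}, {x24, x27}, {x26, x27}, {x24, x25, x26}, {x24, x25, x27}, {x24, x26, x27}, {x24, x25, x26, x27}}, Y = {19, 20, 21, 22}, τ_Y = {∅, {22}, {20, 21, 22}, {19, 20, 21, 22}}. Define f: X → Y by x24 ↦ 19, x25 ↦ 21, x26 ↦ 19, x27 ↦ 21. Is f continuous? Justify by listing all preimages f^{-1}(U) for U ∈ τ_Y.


f is NOT continuous.

Compute f^{-1}(U) for each U ∈ τ_Y:
  U = ∅: f^{-1}(U) = ∅ ∈ τ_X ✓.
  U = {22}: f^{-1}(U) = ∅ ∈ τ_X ✓.
  U = {20, 21, 22}: f^{-1}(U) = {x25, x27} ∉ τ_X ✗.
  U = {19, 20, 21, 22}: f^{-1}(U) = {x24, x25, x26, x27} ∈ τ_X ✓.
Found U = {20, 21, 22} with f^{-1}(U) = {x25, x27} not in τ_X. Therefore f is NOT continuous.


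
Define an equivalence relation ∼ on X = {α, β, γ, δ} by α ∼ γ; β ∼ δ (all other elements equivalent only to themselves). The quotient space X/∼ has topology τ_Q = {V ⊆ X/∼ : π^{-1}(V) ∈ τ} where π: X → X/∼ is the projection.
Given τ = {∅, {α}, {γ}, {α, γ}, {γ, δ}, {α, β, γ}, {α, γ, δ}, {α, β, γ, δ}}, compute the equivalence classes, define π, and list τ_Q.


X/∼ = {[α=γ], [β=δ]}; |τ_Q| = 3.

Equivalence classes: [α=γ], [β=δ].
Quotient map π: X → X/∼ sends α ↦ [α=γ], β ↦ [β=δ], γ ↦ [α=γ], δ ↦ [β=δ].
For each subset V ⊆ X/∼, compute π^{-1}(V) ⊆ X and check whether π^{-1}(V) ∈ τ. V is open in τ_Q iff π^{-1}(V) ∈ τ.
  V = {}: π^{-1}(V) = ∅ ∈ τ ✓.
  V = {[α=γ]}: π^{-1}(V) = {α, γ} ∈ τ ✓.
  V = {[β=δ]}: π^{-1}(V) = {β, δ} ∉ τ ✗.
  V = {[α=γ], [β=δ]}: π^{-1}(V) = {α, β, γ, δ} ∈ τ ✓.
Open sets in the quotient: τ_Q = {{}, {[α=γ]}, {[α=γ], [β=δ]}} (3 elements).


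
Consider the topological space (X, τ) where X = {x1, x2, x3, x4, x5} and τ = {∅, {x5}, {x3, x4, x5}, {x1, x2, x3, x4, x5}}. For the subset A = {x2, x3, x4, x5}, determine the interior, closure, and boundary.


int(A) = {x3, x4, x5}, cl(A) = {x1, x2, x3, x4, x5}, ∂A = {x1, x2}.

Closed sets in (X, τ) are complements of opens:
  closed(X, τ) = {∅, {x1, x2}, {x1, x2, x3, x4}, {x1, x2, x3, x4, x5}}.
int(A) = ⋃ {U ∈ τ : U ⊆ A}. Opens contained in A: ∅, {x5}, {x3, x4, x5}.
Taking the union of these: int(A) = {x3, x4, x5}.
cl(A) = ⋂ {C closed : A ⊆ C}. Closed sets containing A: {x1, x2, x3, x4, x5}.
Intersecting these: cl(A) = {x1, x2, x3, x4, x5}.
∂A = cl(A) ∖ int(A) = {x1, x2, x3, x4, x5} ∖ {x3, x4, x5} = {x1, x2}.


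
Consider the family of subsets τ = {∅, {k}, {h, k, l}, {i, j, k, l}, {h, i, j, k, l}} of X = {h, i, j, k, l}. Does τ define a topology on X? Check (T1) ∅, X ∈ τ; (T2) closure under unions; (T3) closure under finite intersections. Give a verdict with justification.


τ is NOT a topology on X.

Axiom (T1): ∅ ∈ τ? Yes; X ∈ τ? Yes.
Axiom (T2/T3): check pairwise unions and intersections of members of τ.
Counterexample for (T3): {h, k, l} ∩ {i, j, k, l} = {k, l} ∉ τ. Therefore τ is NOT a topology.


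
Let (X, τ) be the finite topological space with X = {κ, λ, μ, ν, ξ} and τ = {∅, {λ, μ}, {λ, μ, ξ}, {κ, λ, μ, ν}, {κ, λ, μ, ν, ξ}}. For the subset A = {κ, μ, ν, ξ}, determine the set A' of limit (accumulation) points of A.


A' = {κ, λ, ν, ξ}

For each x ∈ X, list the open sets U ∈ τ with x ∈ U, then check whether U ∩ (A ∖ {x}) ≠ ∅ for every such U.
  x = κ: opens ∋ x are {κ, λ, μ, ν}, {κ, λ, μ, ν, ξ}; each meets A ∖ {κ}, so x IS a limit point.
  x = λ: opens ∋ x are {λ, μ}, {λ, μ, ξ}, {κ, λ, μ, ν}, {κ, λ, μ, ν, ξ}; each meets A ∖ {λ}, so x IS a limit point.
  x = μ: open {λ, μ} ∋ x has {λ, μ} ∩ (A ∖ {μ}) = ∅, so x is NOT a limit point.
  x = ν: opens ∋ x are {κ, λ, μ, ν}, {κ, λ, μ, ν, ξ}; each meets A ∖ {ν}, so x IS a limit point.
  x = ξ: opens ∋ x are {λ, μ, ξ}, {κ, λ, μ, ν, ξ}; each meets A ∖ {ξ}, so x IS a limit point.
Collecting: A' = {κ, λ, ν, ξ}.


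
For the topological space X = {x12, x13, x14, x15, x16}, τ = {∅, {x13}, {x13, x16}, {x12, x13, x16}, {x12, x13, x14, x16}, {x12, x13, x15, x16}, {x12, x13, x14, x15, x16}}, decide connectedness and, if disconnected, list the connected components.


(X, τ) is connected.

Find clopen sets (U ∈ τ with X ∖ U ∈ τ):
  U = ∅, X ∖ U = {x12, x13, x14, x15, x16} — both open, so U is clopen.
  U = {x12, x13, x14, x15, x16}, X ∖ U = ∅ — both open, so U is clopen.
Only trivial clopens (∅ and X) exist, so (X, τ) is connected.
Compute connected components by grouping points that agree on all clopens:
  component: {x12, x13, x14, x15, x16}


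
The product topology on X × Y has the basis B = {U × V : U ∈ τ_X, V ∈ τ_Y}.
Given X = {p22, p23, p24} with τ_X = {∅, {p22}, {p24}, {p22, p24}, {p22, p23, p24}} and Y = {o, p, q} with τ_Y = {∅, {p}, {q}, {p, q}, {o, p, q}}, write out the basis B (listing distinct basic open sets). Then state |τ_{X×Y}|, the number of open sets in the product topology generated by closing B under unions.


Basis B = {∅ × ∅, {p22} × {p}, {p22} × {q}, {p24} × {p}, {p24} × {q}, {p22} × {p, q}, {p22, p24} × {p}, {p22, p24} × {q}, {p24} × {p, q}, {p22} × {o, p, q}, {p22, p23, p24} × {p}, {p22, p23, p24} × {q}, {p24} × {o, p, q}, {p22, p24} × {p, q}, {p22, p24} × {o, p, q}, {p22, p23, p24} × {p, q}, {p22, p23, p24} × {o, p, q}}; |τ_{X×Y}| = 48.

Enumerate products U × V with U ∈ τ_X, V ∈ τ_Y (deduplicated):
  ∅ × ∅ = {} (∅)
  {p22} × {p} = {(p22,p)}
  {p22} × {q} = {(p22,q)}
  {p24} × {p} = {(p24,p)}
  {p24} × {q} = {(p24,q)}
  {p22} × {p, q} = {(p22,p), (p22,q)}
  {p22, p24} × {p} = {(p22,p), (p24,p)}
  {p22, p24} × {q} = {(p22,q), (p24,q)}
  {p24} × {p, q} = {(p24,p), (p24,q)}
  {p22} × {o, p, q} = {(p22,o), (p22,p), (p22,q)}
  {p22, p23, p24} × {p} = {(p22,p), (p23,p), (p24,p)}
  {p22, p23, p24} × {q} = {(p22,q), (p23,q), (p24,q)}
  {p24} × {o, p, q} = {(p24,o), (p24,p), (p24,q)}
  {p22, p24} × {p, q} = {(p22,p), (p22,q), (p24,p), (p24,q)}
  {p22, p24} × {o, p, q} = {(p22,o), (p22,p), (p22,q), (p24,o), (p24,p), (p24,q)}
  {p22, p23, p24} × {p, q} = {(p22,p), (p22,q), (p23,p), (p23,q), (p24,p), (p24,q)}
  {p22, p23, p24} × {o, p, q} = {(p22,o), (p22,p), (p22,q), (p23,o), (p23,p), (p23,q), (p24,o), (p24,p), (p24,q)}
These 17 distinct sets form the basis B.
Close under arbitrary unions to get τ_{X×Y}; counting gives |τ_{X×Y}| = 48.
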